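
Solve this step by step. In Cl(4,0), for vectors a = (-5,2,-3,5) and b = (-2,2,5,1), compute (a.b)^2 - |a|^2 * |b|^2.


a . b = (-5)*(-2) + 2*2 + (-3)*5 + 5*1
= 10 + 4 + (-15) + 5 = 4
|a|^2 = (-5)^2 + 2^2 + (-3)^2 + 5^2 = 63
|b|^2 = (-2)^2 + 2^2 + 5^2 + 1^2 = 34
(a.b)^2 = 4^2 = 16
|a|^2 * |b|^2 = 63 * 34 = 2142
Result = 16 - 2142 = -2126


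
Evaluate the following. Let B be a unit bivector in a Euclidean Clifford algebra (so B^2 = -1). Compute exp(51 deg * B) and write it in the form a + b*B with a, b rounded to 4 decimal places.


For a unit bivector B with B^2 = -1, the exponential series gives
e^(theta*B) = cos(theta) + sin(theta)*B (the GA analogue of Euler's formula).
theta = 51 degrees = 0.890118 rad
cos(51 deg) = 0.6293
sin(51 deg) = 0.7771
exp(theta*B) = 0.6293 + 0.7771*B


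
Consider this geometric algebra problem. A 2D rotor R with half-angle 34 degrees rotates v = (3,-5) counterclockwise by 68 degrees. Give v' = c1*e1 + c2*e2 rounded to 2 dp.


Rotor R = cos(34deg) - sin(34deg)*e12
Rotation angle theta = 2 * 34 = 68 degrees
v' = R*v*~R rotates v by theta.
cos(68deg) = 0.3746, sin(68deg) = 0.9272
v'_1 = 3*cos(68deg) - (-5)*sin(68deg)
= 3*0.3746 - (-5)*0.9272
= 5.76
v'_2 = 3*sin(68deg) + (-5)*cos(68deg)
= 3*0.9272 + (-5)*0.3746
= 0.91
v' = 5.76*e1 + 0.91*e2


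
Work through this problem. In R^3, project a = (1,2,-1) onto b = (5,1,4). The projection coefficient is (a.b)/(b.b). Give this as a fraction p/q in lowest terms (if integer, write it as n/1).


Projection coefficient = (a . b) / (b . b)
a . b = 1*5 + 2*1 + (-1)*4
= 5 + 2 + (-4) = 3
b . b = 5^2 + 1^2 + 4^2
= 25 + 1 + 16 = 42
Coefficient = 3/42
In lowest terms: 1/14


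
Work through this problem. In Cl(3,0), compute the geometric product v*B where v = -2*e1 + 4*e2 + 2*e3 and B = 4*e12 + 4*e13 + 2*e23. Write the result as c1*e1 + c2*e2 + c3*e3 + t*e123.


vB has grade-1 (vector) and grade-3 (trivector) parts: vB = (v _| B) + (v ^ B).
Vector part <vB>_1:
  e1: -v2*b12 - v3*b13 = -(4)*(4) - (2)*(4) = -24
  e2: v1*b12 - v3*b23 = (-2)*(4) - (2)*(2) = -12
  e3: v1*b13 + v2*b23 = (-2)*(4) + (4)*(2) = 0
Trivector part <vB>_3:
  e123: v1*b23 - v2*b13 + v3*b12 = (-2)*(2) - (4)*(4) + (2)*(4) = -12
vB = -24*e1 - 12*e2 + 0*e3 - 12*e123


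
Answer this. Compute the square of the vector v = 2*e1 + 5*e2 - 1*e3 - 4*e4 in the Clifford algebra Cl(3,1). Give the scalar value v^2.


v^2 = sum of c_i^2 * e_i^2
Positive signature terms (e_i^2 = +1): 2^2 + 5^2 + (-1)^2 = 30
Negative signature terms (e_j^2 = -1): (-4)^2 = 16
v^2 = 30 - 16 = 14


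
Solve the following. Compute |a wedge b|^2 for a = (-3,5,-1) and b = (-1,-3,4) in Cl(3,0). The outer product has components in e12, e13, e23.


a wedge b = (a1*b2 - a2*b1)*e12 + (a1*b3 - a3*b1)*e13 + (a2*b3 - a3*b2)*e23
e12 coeff: (-3)*(-3) - 5*(-1) = 9 - (-5) = 14
e13 coeff: (-3)*4 - (-1)*(-1) = -12 - 1 = -13
e23 coeff: 5*4 - (-1)*(-3) = 20 - 3 = 17
|a wedge b|^2 = 14^2 + (-13)^2 + 17^2
= 196 + 169 + 289
= 654


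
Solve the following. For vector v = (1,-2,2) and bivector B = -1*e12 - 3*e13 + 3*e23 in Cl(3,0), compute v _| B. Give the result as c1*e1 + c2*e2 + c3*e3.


Left contraction v _| B = <vB>_1 (grade-1 part of the geometric product vB).
Using e1_|e12 = e2, e2_|e12 = -e1, e1_|e13 = e3, e3_|e13 = -e1, e2_|e23 = e3, e3_|e23 = -e2:
e1 coeff: -v2*b12 - v3*b13 = -(-2)*(-1) - (2)*(-3) = 4
e2 coeff: v1*b12 - v3*b23 = (1)*(-1) - (2)*(3) = -7
e3 coeff: v1*b13 + v2*b23 = (1)*(-3) + (-2)*(3) = -9
v _| B = 4*e1 - 7*e2 - 9*e3


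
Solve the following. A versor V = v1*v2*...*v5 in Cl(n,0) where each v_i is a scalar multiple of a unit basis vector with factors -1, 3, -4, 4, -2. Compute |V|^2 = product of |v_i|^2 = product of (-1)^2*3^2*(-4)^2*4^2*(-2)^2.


Each vector v_i has |v_i|^2 = s_i^2
Squared scales: (-1)^2 = 1, 3^2 = 9, (-4)^2 = 16, 4^2 = 16, (-2)^2 = 4
|V|^2 = 1 * 9 * 16 * 16 * 4
= 9216


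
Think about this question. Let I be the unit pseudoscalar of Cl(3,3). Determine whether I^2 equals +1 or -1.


The pseudoscalar I = e1...e_n (product of all n generators) of Cl(p,q) satisfies I^2 = (-1)^(q + n(n-1)/2).
p = 3, q = 3, n = p + q = 6
n(n-1)/2 = 6 * 5 / 2 = 15
Exponent = q + n(n-1)/2 = 3 + 15 = 18
I^2 = (-1)^18 = +1


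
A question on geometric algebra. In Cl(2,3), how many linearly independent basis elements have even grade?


Even subalgebra dimension = 2^(n-1)
n = 2 + 3 = 5
2^(5 - 1) = 2^4 = 16
Verification: sum of C(5,k) for even k = 1 + 10 + 5 = 16
Result = 16


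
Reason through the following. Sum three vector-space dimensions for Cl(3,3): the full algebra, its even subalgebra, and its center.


n = 3 + 3 = 6
Total dim = 2^6 = 64
Even subalgebra dim = 2^5 = 32
n is even, so center dim = 1
Sum = 64 + 32 + 1 = 97


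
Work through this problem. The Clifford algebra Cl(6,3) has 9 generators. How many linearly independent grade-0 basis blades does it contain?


Number of grade-k basis blades in Cl(p,q) with n = p + q is C(n, k).
n = 6 + 3 = 9
C(9, 0) = 9! / (0! * 9!)
= 362880 / (1 * 362880)
= 1


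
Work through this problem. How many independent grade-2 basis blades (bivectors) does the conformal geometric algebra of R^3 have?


The conformal model of R^3 uses Cl(4,1) with m = 3 + 2 = 5 generators.
Number of grade-2 blades = C(m, 2) = C(5, 2)
= 5*4/2 = 10


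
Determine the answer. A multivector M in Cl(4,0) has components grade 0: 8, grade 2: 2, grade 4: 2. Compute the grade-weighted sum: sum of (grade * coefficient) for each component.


Grade-weighted sum = sum of grade_k * coefficient_k
0*8 = 0
2*2 = 4
4*2 = 8
Total = 0 + 4 + 8 = 12


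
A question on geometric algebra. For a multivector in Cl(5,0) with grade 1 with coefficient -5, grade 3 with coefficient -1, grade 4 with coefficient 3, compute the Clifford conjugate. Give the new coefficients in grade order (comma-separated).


Clifford conjugate sign for grade k: (-1)^(k(k+1)/2)
Grade 1: (-1)^(1*2/2) = (-1)^1 = -1, coeff -5 -> 5
Grade 3: (-1)^(3*4/2) = (-1)^6 = 1, coeff -1 -> -1
Grade 4: (-1)^(4*5/2) = (-1)^10 = 1, coeff 3 -> 3
Conjugated coefficients: 5, -1, 3


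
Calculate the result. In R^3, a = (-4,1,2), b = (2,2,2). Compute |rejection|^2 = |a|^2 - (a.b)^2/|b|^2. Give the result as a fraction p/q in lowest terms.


|a|^2 = (-4)^2 + 1^2 + 2^2 = 21
|b|^2 = 2^2 + 2^2 + 2^2 = 12
a . b = (-4)*2 + 1*2 + 2*2 = -2
(a.b)^2 = (-2)^2 = 4
|rej|^2 = 21 - 4/12
= (252 - 4)/12
= 248/12
In lowest terms: 62/3


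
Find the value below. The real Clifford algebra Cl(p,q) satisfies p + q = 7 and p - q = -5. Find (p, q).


We need p + q = 7 and p - q = -5.
Adding: 2p = 7 + (-5) = 2, so p = 1.
Then q = 7 - 1 = 6.
(p, q) = (1, 6)


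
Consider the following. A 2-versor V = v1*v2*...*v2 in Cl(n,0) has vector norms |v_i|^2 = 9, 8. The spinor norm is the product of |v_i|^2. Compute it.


Spinor norm N(V) = |v1|^2 * |v2|^2 * ... * |v2|^2
= 9 * 8
Running product: 9, 72
N(V) = 72


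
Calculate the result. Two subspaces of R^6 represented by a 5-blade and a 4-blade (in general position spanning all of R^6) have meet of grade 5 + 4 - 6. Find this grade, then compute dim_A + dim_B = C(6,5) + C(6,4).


Meet grade = grade(A) + grade(B) - n
= 5 + 4 - 6 = 3
C(6,5) = 6
C(6,4) = 15
dim_A + dim_B = 6 + 15 = 21


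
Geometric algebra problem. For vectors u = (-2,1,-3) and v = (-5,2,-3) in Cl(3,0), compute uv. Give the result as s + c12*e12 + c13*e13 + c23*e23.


In Cl(3,0): e_i^2 = 1, e_ie_j = -e_je_i for i != j.
Scalar part = u . v = (-2)*(-5) + 1*2 + (-3)*(-3)
= 10 + 2 + 9 = 21
e12 coeff = (-2)*2 - 1*(-5) = -4 - (-5) = 1
e13 coeff = (-2)*(-3) - (-3)*(-5) = 6 - 15 = -9
e23 coeff = 1*(-3) - (-3)*2 = -3 - (-6) = 3
uv = 21 + 1*e12 - 9*e13 + 3*e23


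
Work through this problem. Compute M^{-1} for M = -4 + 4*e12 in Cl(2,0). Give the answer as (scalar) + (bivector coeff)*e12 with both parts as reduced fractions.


M = -4 + 4*e12, where e12^2 = -1.
Since M commutes with its reverse ~M = a - b*e12, M * ~M = a^2 - b^2*e12^2 = a^2 + b^2.
So M^{-1} = ~M / (a^2 + b^2) = (a - b*e12)/(a^2 + b^2).
a^2 + b^2 = 16 + 16 = 32
Scalar part = -4/32 = -1/8
Bivector coeff = -4/32 = -1/8
M^{-1} = -1/8 - 1/8*e12


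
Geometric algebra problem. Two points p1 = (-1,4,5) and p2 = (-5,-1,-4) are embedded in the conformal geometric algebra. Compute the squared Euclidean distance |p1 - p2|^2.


p1 - p2 = (4, 5, 9)
|p1 - p2|^2 = 4^2 + 5^2 + 9^2
= 16 + 25 + 81
= 122


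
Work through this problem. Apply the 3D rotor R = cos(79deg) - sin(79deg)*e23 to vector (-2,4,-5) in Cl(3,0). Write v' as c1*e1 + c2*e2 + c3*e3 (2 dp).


Rotor R = cos(79deg) - sin(79deg)*e23
Rotation angle theta = 2 * 79 = 158 degrees in the e23 plane (e2 -> e3).
The component perpendicular to the plane (e1) is invariant: v'_1 = v1 = -2.00
cos(158deg) = -0.9272, sin(158deg) = 0.3746
v'_2 = v2*cos(theta) - v3*sin(theta) = 4*(-0.9272) - (-5)*0.3746 = -1.84
v'_3 = v2*sin(theta) + v3*cos(theta) = 4*0.3746 + (-5)*(-0.9272) = 6.13
v' = -2.00*e1 - 1.84*e2 + 6.13*e3


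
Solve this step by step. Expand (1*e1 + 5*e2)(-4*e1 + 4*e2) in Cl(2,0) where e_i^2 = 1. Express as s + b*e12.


Expand: (1*e1 + 5*e2)(-4*e1 + 4*e2)
= 1*(-4)*e1e1 + 1*4*e1e2 + 5*(-4)*e2e1 + 5*4*e2e2
Using e1^2 = e2^2 = 1, e2e1 = -e1e2:
Scalar part s = 1*(-4) + 5*4 = -4 + 20 = 16
Bivector part b = 1*4 - 5*(-4) = 4 - (-20) = 24
uv = 16 + 24*e12


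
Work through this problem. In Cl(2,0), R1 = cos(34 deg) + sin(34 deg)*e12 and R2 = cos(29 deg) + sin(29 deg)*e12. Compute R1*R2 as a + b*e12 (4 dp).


Same-plane rotors commute and their half-angles add:
R1*R2 = cos(a1 + a2) + sin(a1 + a2)*e12.
a1 + a2 = 34 + 29 = 63 deg
cos(63 deg) = 0.4540
sin(63 deg) = 0.8910
R1*R2 = 0.4540 + 0.8910*e12


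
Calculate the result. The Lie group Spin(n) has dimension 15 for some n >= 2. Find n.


dim Spin(n) = dim so(n) = n(n-1)/2.
Solve n(n-1)/2 = 15, i.e. n^2 - n - 30 = 0.
Discriminant = 1 + 8*15 = 121
n = (1 + sqrt(121))/2 = (1 + 11)/2 = 6


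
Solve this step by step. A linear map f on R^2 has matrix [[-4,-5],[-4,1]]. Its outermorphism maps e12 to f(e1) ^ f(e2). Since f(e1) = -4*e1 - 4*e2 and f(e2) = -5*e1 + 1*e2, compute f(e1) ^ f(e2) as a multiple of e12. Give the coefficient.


The outermorphism of a linear map f sends e1^e2 to f(e1)^f(e2).
f(e1) = -4*e1 - 4*e2
f(e2) = -5*e1 + 1*e2
f(e1) ^ f(e2) = (-4*e1 - 4*e2) ^ (-5*e1 + 1*e2)
= (-4)*1*e12 + (-4)*(-5)*e21
= (-4 - 20)*e12
= -24*e12
Coefficient = -24


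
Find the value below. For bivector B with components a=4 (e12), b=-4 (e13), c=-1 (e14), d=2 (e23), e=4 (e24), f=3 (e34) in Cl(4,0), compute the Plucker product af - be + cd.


Plucker relation: af - be + cd
a*f = 4*3 = 12
b*e = (-4)*4 = -16
c*d = (-1)*2 = -2
af - be + cd = 12 - (-16) + (-2)
= 26


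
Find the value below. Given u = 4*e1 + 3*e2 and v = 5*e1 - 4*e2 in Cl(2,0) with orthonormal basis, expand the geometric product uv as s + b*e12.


Expand: (4*e1 + 3*e2)(5*e1 - 4*e2)
= 4*5*e1e1 + 4*(-4)*e1e2 + 3*5*e2e1 + 3*(-4)*e2e2
Using e1^2 = e2^2 = 1, e2e1 = -e1e2:
Scalar part s = 4*5 + 3*(-4) = 20 + (-12) = 8
Bivector part b = 4*(-4) - 3*5 = -16 - 15 = -31
uv = 8 - 31*e12


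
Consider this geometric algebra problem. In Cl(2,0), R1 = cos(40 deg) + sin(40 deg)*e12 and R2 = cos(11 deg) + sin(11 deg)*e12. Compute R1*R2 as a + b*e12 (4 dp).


Same-plane rotors commute and their half-angles add:
R1*R2 = cos(a1 + a2) + sin(a1 + a2)*e12.
a1 + a2 = 40 + 11 = 51 deg
cos(51 deg) = 0.6293
sin(51 deg) = 0.7771
R1*R2 = 0.6293 + 0.7771*e12


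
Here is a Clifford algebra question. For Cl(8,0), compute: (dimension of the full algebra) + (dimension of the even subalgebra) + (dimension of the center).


n = 8 + 0 = 8
Total dim = 2^8 = 256
Even subalgebra dim = 2^7 = 128
n is even, so center dim = 1
Sum = 256 + 128 + 1 = 385


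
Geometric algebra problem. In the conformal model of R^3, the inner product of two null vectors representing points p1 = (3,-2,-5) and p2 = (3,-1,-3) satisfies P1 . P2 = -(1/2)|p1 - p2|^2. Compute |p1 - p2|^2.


p1 - p2 = (0, -1, -2)
|p1 - p2|^2 = 0^2 + (-1)^2 + (-2)^2
= 0 + 1 + 4
= 5


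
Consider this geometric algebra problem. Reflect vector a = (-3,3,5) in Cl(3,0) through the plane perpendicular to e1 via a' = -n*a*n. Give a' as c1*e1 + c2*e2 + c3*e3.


Reflection formula: a' = -n*a*n, with n = e1 (unit vector, n^2 = 1).
For reflection through hyperplane perp to e1:
The component along e1 flips sign, others stay.
a = (-3, 3, 5)
a' = (3, 3, 5)
a' = 3*e1 + 3*e2 + 5*e3


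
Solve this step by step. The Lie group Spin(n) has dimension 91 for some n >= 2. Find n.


dim Spin(n) = dim so(n) = n(n-1)/2.
Solve n(n-1)/2 = 91, i.e. n^2 - n - 182 = 0.
Discriminant = 1 + 8*91 = 729
n = (1 + sqrt(729))/2 = (1 + 27)/2 = 14


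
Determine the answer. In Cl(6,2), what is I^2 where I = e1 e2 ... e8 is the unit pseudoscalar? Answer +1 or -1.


The pseudoscalar I = e1...e_n (product of all n generators) of Cl(p,q) satisfies I^2 = (-1)^(q + n(n-1)/2).
p = 6, q = 2, n = p + q = 8
n(n-1)/2 = 8 * 7 / 2 = 28
Exponent = q + n(n-1)/2 = 2 + 28 = 30
I^2 = (-1)^30 = +1


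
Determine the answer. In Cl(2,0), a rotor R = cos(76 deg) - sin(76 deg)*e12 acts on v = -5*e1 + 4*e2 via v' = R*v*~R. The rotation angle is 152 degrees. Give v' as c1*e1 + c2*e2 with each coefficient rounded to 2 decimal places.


Rotor R = cos(76deg) - sin(76deg)*e12
Rotation angle theta = 2 * 76 = 152 degrees
v' = R*v*~R rotates v by theta.
cos(152deg) = -0.8829, sin(152deg) = 0.4695
v'_1 = -5*cos(152deg) - 4*sin(152deg)
= -5*(-0.8829) - 4*0.4695
= 2.54
v'_2 = -5*sin(152deg) + 4*cos(152deg)
= -5*0.4695 + 4*(-0.8829)
= -5.88
v' = 2.54*e1 - 5.88*e2


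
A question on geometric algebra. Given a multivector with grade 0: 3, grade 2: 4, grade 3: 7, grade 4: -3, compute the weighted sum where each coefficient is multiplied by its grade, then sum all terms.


Grade-weighted sum = sum of grade_k * coefficient_k
0*3 = 0
2*4 = 8
3*7 = 21
4*(-3) = -12
Total = 0 + 8 + 21 + (-12) = 17


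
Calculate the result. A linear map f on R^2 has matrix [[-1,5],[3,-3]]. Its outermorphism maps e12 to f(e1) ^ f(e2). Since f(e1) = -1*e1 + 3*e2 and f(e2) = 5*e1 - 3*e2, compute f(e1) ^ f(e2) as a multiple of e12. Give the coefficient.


The outermorphism of a linear map f sends e1^e2 to f(e1)^f(e2).
f(e1) = -1*e1 + 3*e2
f(e2) = 5*e1 - 3*e2
f(e1) ^ f(e2) = (-1*e1 + 3*e2) ^ (5*e1 - 3*e2)
= (-1)*(-3)*e12 + 3*5*e21
= (3 - 15)*e12
= -12*e12
Coefficient = -12


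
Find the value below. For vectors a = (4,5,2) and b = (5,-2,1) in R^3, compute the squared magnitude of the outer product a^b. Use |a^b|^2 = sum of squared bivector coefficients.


a wedge b = (a1*b2 - a2*b1)*e12 + (a1*b3 - a3*b1)*e13 + (a2*b3 - a3*b2)*e23
e12 coeff: 4*(-2) - 5*5 = -8 - 25 = -33
e13 coeff: 4*1 - 2*5 = 4 - 10 = -6
e23 coeff: 5*1 - 2*(-2) = 5 - (-4) = 9
|a wedge b|^2 = (-33)^2 + (-6)^2 + 9^2
= 1089 + 36 + 81
= 1206


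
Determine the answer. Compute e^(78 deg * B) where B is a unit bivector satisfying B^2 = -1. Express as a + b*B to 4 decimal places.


For a unit bivector B with B^2 = -1, the exponential series gives
e^(theta*B) = cos(theta) + sin(theta)*B (the GA analogue of Euler's formula).
theta = 78 degrees = 1.361357 rad
cos(78 deg) = 0.2079
sin(78 deg) = 0.9781
exp(theta*B) = 0.2079 + 0.9781*B


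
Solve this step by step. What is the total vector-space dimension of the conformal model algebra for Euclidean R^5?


The conformal model of R^5 uses Cl(6,1): the 5 Euclidean generators plus two extra orthogonal generators e+ (e+^2 = +1) and e- (e-^2 = -1), from which the null vectors e0, einf are built.
Number of generators m = 5 + 2 = 7.
dim Cl(p,q) = 2^m = 2^7 = 128


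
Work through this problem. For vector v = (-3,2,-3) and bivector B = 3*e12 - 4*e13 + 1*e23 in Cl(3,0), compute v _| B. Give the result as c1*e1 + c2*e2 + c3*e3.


Left contraction v _| B = <vB>_1 (grade-1 part of the geometric product vB).
Using e1_|e12 = e2, e2_|e12 = -e1, e1_|e13 = e3, e3_|e13 = -e1, e2_|e23 = e3, e3_|e23 = -e2:
e1 coeff: -v2*b12 - v3*b13 = -(2)*(3) - (-3)*(-4) = -18
e2 coeff: v1*b12 - v3*b23 = (-3)*(3) - (-3)*(1) = -6
e3 coeff: v1*b13 + v2*b23 = (-3)*(-4) + (2)*(1) = 14
v _| B = -18*e1 - 6*e2 + 14*e3


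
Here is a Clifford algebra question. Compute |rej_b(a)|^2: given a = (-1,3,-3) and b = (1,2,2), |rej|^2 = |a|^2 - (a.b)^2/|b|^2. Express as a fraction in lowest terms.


|a|^2 = (-1)^2 + 3^2 + (-3)^2 = 19
|b|^2 = 1^2 + 2^2 + 2^2 = 9
a . b = (-1)*1 + 3*2 + (-3)*2 = -1
(a.b)^2 = (-1)^2 = 1
|rej|^2 = 19 - 1/9
= (171 - 1)/9
= 170/9
In lowest terms: 170/9


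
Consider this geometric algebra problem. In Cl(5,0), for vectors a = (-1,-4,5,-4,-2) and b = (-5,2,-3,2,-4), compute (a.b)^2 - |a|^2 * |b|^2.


a . b = (-1)*(-5) + (-4)*2 + 5*(-3) + (-4)*2 + (-2)*(-4)
= 5 + (-8) + (-15) + (-8) + 8 = -18
|a|^2 = (-1)^2 + (-4)^2 + 5^2 + (-4)^2 + (-2)^2 = 62
|b|^2 = (-5)^2 + 2^2 + (-3)^2 + 2^2 + (-4)^2 = 58
(a.b)^2 = (-18)^2 = 324
|a|^2 * |b|^2 = 62 * 58 = 3596
Result = 324 - 3596 = -3272


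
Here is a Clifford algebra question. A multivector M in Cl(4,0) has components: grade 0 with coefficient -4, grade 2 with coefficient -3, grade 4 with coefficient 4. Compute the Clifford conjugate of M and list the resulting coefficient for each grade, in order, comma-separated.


Clifford conjugate sign for grade k: (-1)^(k(k+1)/2)
Grade 0: (-1)^(0*1/2) = (-1)^0 = 1, coeff -4 -> -4
Grade 2: (-1)^(2*3/2) = (-1)^3 = -1, coeff -3 -> 3
Grade 4: (-1)^(4*5/2) = (-1)^10 = 1, coeff 4 -> 4
Conjugated coefficients: -4, 3, 4


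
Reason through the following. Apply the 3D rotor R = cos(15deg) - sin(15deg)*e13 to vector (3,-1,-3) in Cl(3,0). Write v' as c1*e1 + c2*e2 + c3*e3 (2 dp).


Rotor R = cos(15deg) - sin(15deg)*e13
Rotation angle theta = 2 * 15 = 30 degrees in the e13 plane (e1 -> e3).
The component perpendicular to the plane (e2) is invariant: v'_2 = v2 = -1.00
cos(30deg) = 0.8660, sin(30deg) = 0.5000
v'_1 = v1*cos(theta) - v3*sin(theta) = 3*0.8660 - (-3)*0.5000 = 4.10
v'_3 = v1*sin(theta) + v3*cos(theta) = 3*0.5000 + (-3)*0.8660 = -1.10
v' = 4.10*e1 - 1.00*e2 - 1.10*e3


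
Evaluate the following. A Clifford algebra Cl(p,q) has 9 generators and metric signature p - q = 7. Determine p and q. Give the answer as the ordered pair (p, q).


We need p + q = 9 and p - q = 7.
Adding: 2p = 9 + 7 = 16, so p = 8.
Then q = 9 - 8 = 1.
(p, q) = (8, 1)


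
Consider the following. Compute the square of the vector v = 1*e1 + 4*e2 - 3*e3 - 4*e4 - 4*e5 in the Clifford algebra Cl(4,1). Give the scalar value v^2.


v^2 = sum of c_i^2 * e_i^2
Positive signature terms (e_i^2 = +1): 1^2 + 4^2 + (-3)^2 + (-4)^2 = 42
Negative signature terms (e_j^2 = -1): (-4)^2 = 16
v^2 = 42 - 16 = 26


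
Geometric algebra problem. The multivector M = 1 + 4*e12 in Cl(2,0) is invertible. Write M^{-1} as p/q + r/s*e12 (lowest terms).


M = 1 + 4*e12, where e12^2 = -1.
Since M commutes with its reverse ~M = a - b*e12, M * ~M = a^2 - b^2*e12^2 = a^2 + b^2.
So M^{-1} = ~M / (a^2 + b^2) = (a - b*e12)/(a^2 + b^2).
a^2 + b^2 = 1 + 16 = 17
Scalar part = 1/17 = 1/17
Bivector coeff = -4/17 = -4/17
M^{-1} = 1/17 - 4/17*e12


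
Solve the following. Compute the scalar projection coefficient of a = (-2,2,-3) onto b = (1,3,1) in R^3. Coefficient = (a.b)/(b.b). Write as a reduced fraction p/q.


Projection coefficient = (a . b) / (b . b)
a . b = (-2)*1 + 2*3 + (-3)*1
= -2 + 6 + (-3) = 1
b . b = 1^2 + 3^2 + 1^2
= 1 + 9 + 1 = 11
Coefficient = 1/11
In lowest terms: 1/11


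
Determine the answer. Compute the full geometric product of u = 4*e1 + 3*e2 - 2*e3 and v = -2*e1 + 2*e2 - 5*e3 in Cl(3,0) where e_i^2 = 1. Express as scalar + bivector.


In Cl(3,0): e_i^2 = 1, e_ie_j = -e_je_i for i != j.
Scalar part = u . v = 4*(-2) + 3*2 + (-2)*(-5)
= -8 + 6 + 10 = 8
e12 coeff = 4*2 - 3*(-2) = 8 - (-6) = 14
e13 coeff = 4*(-5) - (-2)*(-2) = -20 - 4 = -24
e23 coeff = 3*(-5) - (-2)*2 = -15 - (-4) = -11
uv = 8 + 14*e12 - 24*e13 - 11*e23


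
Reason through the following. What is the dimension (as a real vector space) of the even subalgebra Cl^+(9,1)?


Even subalgebra dimension = 2^(n-1)
n = 9 + 1 = 10
2^(10 - 1) = 2^9 = 512
Verification: sum of C(10,k) for even k = 1 + 45 + 210 + 210 + 45 + 1 = 512
Result = 512


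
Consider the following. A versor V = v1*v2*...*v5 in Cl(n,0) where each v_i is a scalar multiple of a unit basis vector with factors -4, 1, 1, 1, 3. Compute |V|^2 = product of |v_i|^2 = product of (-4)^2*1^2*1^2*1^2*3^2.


Each vector v_i has |v_i|^2 = s_i^2
Squared scales: (-4)^2 = 16, 1^2 = 1, 1^2 = 1, 1^2 = 1, 3^2 = 9
|V|^2 = 16 * 1 * 1 * 1 * 9
= 144


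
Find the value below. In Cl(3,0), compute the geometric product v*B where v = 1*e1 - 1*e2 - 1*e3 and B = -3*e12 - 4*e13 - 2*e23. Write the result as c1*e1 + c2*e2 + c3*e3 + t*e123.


vB has grade-1 (vector) and grade-3 (trivector) parts: vB = (v _| B) + (v ^ B).
Vector part <vB>_1:
  e1: -v2*b12 - v3*b13 = -(-1)*(-3) - (-1)*(-4) = -7
  e2: v1*b12 - v3*b23 = (1)*(-3) - (-1)*(-2) = -5
  e3: v1*b13 + v2*b23 = (1)*(-4) + (-1)*(-2) = -2
Trivector part <vB>_3:
  e123: v1*b23 - v2*b13 + v3*b12 = (1)*(-2) - (-1)*(-4) + (-1)*(-3) = -3
vB = -7*e1 - 5*e2 - 2*e3 - 3*e123


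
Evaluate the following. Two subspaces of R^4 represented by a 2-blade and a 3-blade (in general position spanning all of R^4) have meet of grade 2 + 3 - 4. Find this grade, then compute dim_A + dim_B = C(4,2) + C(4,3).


Meet grade = grade(A) + grade(B) - n
= 2 + 3 - 4 = 1
C(4,2) = 6
C(4,3) = 4
dim_A + dim_B = 6 + 4 = 10


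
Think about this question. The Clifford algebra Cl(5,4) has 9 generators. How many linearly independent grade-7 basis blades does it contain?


Number of grade-k basis blades in Cl(p,q) with n = p + q is C(n, k).
n = 5 + 4 = 9
C(9, 7) = 9! / (7! * 2!)
= 362880 / (5040 * 2)
= 36


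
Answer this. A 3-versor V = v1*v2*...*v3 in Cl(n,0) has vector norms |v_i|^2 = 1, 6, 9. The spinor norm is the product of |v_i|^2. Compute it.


Spinor norm N(V) = |v1|^2 * |v2|^2 * ... * |v3|^2
= 1 * 6 * 9
Running product: 1, 6, 54
N(V) = 54


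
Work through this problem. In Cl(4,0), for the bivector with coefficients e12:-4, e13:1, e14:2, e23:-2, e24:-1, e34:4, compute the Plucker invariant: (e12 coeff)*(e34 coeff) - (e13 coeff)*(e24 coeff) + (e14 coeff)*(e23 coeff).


Plucker relation: af - be + cd
a*f = (-4)*4 = -16
b*e = 1*(-1) = -1
c*d = 2*(-2) = -4
af - be + cd = -16 - (-1) + (-4)
= -19


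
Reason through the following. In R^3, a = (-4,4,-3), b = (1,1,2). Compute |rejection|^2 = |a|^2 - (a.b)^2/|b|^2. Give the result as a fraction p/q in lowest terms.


|a|^2 = (-4)^2 + 4^2 + (-3)^2 = 41
|b|^2 = 1^2 + 1^2 + 2^2 = 6
a . b = (-4)*1 + 4*1 + (-3)*2 = -6
(a.b)^2 = (-6)^2 = 36
|rej|^2 = 41 - 36/6
= (246 - 36)/6
= 210/6
In lowest terms: 35/1


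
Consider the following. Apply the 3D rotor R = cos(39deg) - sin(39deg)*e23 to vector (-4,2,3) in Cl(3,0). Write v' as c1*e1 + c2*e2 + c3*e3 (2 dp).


Rotor R = cos(39deg) - sin(39deg)*e23
Rotation angle theta = 2 * 39 = 78 degrees in the e23 plane (e2 -> e3).
The component perpendicular to the plane (e1) is invariant: v'_1 = v1 = -4.00
cos(78deg) = 0.2079, sin(78deg) = 0.9781
v'_2 = v2*cos(theta) - v3*sin(theta) = 2*0.2079 - 3*0.9781 = -2.52
v'_3 = v2*sin(theta) + v3*cos(theta) = 2*0.9781 + 3*0.2079 = 2.58
v' = -4.00*e1 - 2.52*e2 + 2.58*e3


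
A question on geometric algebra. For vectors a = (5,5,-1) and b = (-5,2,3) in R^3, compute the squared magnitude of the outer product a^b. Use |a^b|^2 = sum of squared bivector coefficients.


a wedge b = (a1*b2 - a2*b1)*e12 + (a1*b3 - a3*b1)*e13 + (a2*b3 - a3*b2)*e23
e12 coeff: 5*2 - 5*(-5) = 10 - (-25) = 35
e13 coeff: 5*3 - (-1)*(-5) = 15 - 5 = 10
e23 coeff: 5*3 - (-1)*2 = 15 - (-2) = 17
|a wedge b|^2 = 35^2 + 10^2 + 17^2
= 1225 + 100 + 289
= 1614


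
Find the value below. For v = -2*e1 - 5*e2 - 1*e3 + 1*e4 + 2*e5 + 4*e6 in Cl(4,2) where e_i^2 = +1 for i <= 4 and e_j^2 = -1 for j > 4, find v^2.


v^2 = sum of c_i^2 * e_i^2
Positive signature terms (e_i^2 = +1): (-2)^2 + (-5)^2 + (-1)^2 + 1^2 = 31
Negative signature terms (e_j^2 = -1): 2^2 + 4^2 = 20
v^2 = 31 - 20 = 11


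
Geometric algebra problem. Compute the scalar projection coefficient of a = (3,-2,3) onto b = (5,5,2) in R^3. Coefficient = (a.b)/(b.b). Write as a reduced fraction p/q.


Projection coefficient = (a . b) / (b . b)
a . b = 3*5 + (-2)*5 + 3*2
= 15 + (-10) + 6 = 11
b . b = 5^2 + 5^2 + 2^2
= 25 + 25 + 4 = 54
Coefficient = 11/54
In lowest terms: 11/54


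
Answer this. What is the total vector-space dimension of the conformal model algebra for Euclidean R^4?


The conformal model of R^4 uses Cl(5,1): the 4 Euclidean generators plus two extra orthogonal generators e+ (e+^2 = +1) and e- (e-^2 = -1), from which the null vectors e0, einf are built.
Number of generators m = 4 + 2 = 6.
dim Cl(p,q) = 2^m = 2^6 = 64


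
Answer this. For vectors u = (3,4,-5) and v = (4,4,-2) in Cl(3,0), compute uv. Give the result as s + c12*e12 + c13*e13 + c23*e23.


In Cl(3,0): e_i^2 = 1, e_ie_j = -e_je_i for i != j.
Scalar part = u . v = 3*4 + 4*4 + (-5)*(-2)
= 12 + 16 + 10 = 38
e12 coeff = 3*4 - 4*4 = 12 - 16 = -4
e13 coeff = 3*(-2) - (-5)*4 = -6 - (-20) = 14
e23 coeff = 4*(-2) - (-5)*4 = -8 - (-20) = 12
uv = 38 - 4*e12 + 14*e13 + 12*e23


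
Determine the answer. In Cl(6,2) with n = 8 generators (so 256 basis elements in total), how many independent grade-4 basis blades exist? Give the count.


Number of grade-k basis blades in Cl(p,q) with n = p + q is C(n, k).
n = 6 + 2 = 8
C(8, 4) = 8! / (4! * 4!)
= 40320 / (24 * 24)
= 70


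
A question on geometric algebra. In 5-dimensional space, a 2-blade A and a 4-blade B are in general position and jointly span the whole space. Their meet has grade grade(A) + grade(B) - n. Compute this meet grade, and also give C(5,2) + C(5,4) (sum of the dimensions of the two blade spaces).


Meet grade = grade(A) + grade(B) - n
= 2 + 4 - 5 = 1
C(5,2) = 10
C(5,4) = 5
dim_A + dim_B = 10 + 5 = 15


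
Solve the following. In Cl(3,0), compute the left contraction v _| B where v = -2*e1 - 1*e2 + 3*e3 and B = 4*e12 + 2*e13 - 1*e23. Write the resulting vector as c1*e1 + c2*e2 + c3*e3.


Left contraction v _| B = <vB>_1 (grade-1 part of the geometric product vB).
Using e1_|e12 = e2, e2_|e12 = -e1, e1_|e13 = e3, e3_|e13 = -e1, e2_|e23 = e3, e3_|e23 = -e2:
e1 coeff: -v2*b12 - v3*b13 = -(-1)*(4) - (3)*(2) = -2
e2 coeff: v1*b12 - v3*b23 = (-2)*(4) - (3)*(-1) = -5
e3 coeff: v1*b13 + v2*b23 = (-2)*(2) + (-1)*(-1) = -3
v _| B = -2*e1 - 5*e2 - 3*e3


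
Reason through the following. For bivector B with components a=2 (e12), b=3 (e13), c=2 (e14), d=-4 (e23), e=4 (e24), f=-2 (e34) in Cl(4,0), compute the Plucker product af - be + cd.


Plucker relation: af - be + cd
a*f = 2*(-2) = -4
b*e = 3*4 = 12
c*d = 2*(-4) = -8
af - be + cd = -4 - 12 + (-8)
= -24


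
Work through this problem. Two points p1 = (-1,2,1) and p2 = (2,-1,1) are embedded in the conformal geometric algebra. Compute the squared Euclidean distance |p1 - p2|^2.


p1 - p2 = (-3, 3, 0)
|p1 - p2|^2 = (-3)^2 + 3^2 + 0^2
= 9 + 9 + 0
= 18


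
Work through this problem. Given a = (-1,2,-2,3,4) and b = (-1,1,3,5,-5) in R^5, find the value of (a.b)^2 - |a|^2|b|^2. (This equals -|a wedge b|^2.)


a . b = (-1)*(-1) + 2*1 + (-2)*3 + 3*5 + 4*(-5)
= 1 + 2 + (-6) + 15 + (-20) = -8
|a|^2 = (-1)^2 + 2^2 + (-2)^2 + 3^2 + 4^2 = 34
|b|^2 = (-1)^2 + 1^2 + 3^2 + 5^2 + (-5)^2 = 61
(a.b)^2 = (-8)^2 = 64
|a|^2 * |b|^2 = 34 * 61 = 2074
Result = 64 - 2074 = -2010


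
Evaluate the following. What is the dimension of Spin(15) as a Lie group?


Spin(n) double-covers SO(n); both have Lie algebra so(n) of dimension n(n-1)/2.
n = 15
n(n-1) = 15 * 14 = 210
dim Spin(15) = 210/2 = 105


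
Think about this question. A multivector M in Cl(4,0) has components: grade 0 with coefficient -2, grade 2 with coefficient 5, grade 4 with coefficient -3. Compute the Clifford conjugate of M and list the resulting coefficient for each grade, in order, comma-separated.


Clifford conjugate sign for grade k: (-1)^(k(k+1)/2)
Grade 0: (-1)^(0*1/2) = (-1)^0 = 1, coeff -2 -> -2
Grade 2: (-1)^(2*3/2) = (-1)^3 = -1, coeff 5 -> -5
Grade 4: (-1)^(4*5/2) = (-1)^10 = 1, coeff -3 -> -3
Conjugated coefficients: -2, -5, -3


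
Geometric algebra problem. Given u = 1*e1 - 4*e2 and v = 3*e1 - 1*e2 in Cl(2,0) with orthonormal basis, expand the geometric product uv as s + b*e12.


Expand: (1*e1 - 4*e2)(3*e1 - 1*e2)
= 1*3*e1e1 + 1*(-1)*e1e2 + (-4)*3*e2e1 + (-4)*(-1)*e2e2
Using e1^2 = e2^2 = 1, e2e1 = -e1e2:
Scalar part s = 1*3 + (-4)*(-1) = 3 + 4 = 7
Bivector part b = 1*(-1) - (-4)*3 = -1 - (-12) = 11
uv = 7 + 11*e12


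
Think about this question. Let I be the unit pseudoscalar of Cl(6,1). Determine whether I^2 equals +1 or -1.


The pseudoscalar I = e1...e_n (product of all n generators) of Cl(p,q) satisfies I^2 = (-1)^(q + n(n-1)/2).
p = 6, q = 1, n = p + q = 7
n(n-1)/2 = 7 * 6 / 2 = 21
Exponent = q + n(n-1)/2 = 1 + 21 = 22
I^2 = (-1)^22 = +1


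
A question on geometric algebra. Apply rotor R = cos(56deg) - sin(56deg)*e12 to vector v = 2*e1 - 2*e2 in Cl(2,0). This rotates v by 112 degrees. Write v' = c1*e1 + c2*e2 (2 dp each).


Rotor R = cos(56deg) - sin(56deg)*e12
Rotation angle theta = 2 * 56 = 112 degrees
v' = R*v*~R rotates v by theta.
cos(112deg) = -0.3746, sin(112deg) = 0.9272
v'_1 = 2*cos(112deg) - (-2)*sin(112deg)
= 2*(-0.3746) - (-2)*0.9272
= 1.11
v'_2 = 2*sin(112deg) + (-2)*cos(112deg)
= 2*0.9272 + (-2)*(-0.3746)
= 2.60
v' = 1.11*e1 + 2.60*e2


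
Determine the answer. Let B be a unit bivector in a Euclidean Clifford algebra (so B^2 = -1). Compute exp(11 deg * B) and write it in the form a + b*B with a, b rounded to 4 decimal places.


For a unit bivector B with B^2 = -1, the exponential series gives
e^(theta*B) = cos(theta) + sin(theta)*B (the GA analogue of Euler's formula).
theta = 11 degrees = 0.191986 rad
cos(11 deg) = 0.9816
sin(11 deg) = 0.1908
exp(theta*B) = 0.9816 + 0.1908*B


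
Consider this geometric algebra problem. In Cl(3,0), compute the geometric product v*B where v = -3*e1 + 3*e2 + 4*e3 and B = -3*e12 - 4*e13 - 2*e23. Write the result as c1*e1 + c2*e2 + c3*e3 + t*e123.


vB has grade-1 (vector) and grade-3 (trivector) parts: vB = (v _| B) + (v ^ B).
Vector part <vB>_1:
  e1: -v2*b12 - v3*b13 = -(3)*(-3) - (4)*(-4) = 25
  e2: v1*b12 - v3*b23 = (-3)*(-3) - (4)*(-2) = 17
  e3: v1*b13 + v2*b23 = (-3)*(-4) + (3)*(-2) = 6
Trivector part <vB>_3:
  e123: v1*b23 - v2*b13 + v3*b12 = (-3)*(-2) - (3)*(-4) + (4)*(-3) = 6
vB = 25*e1 + 17*e2 + 6*e3 + 6*e123


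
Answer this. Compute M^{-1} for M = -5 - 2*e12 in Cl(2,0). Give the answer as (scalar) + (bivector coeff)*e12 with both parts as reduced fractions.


M = -5 - 2*e12, where e12^2 = -1.
Since M commutes with its reverse ~M = a - b*e12, M * ~M = a^2 - b^2*e12^2 = a^2 + b^2.
So M^{-1} = ~M / (a^2 + b^2) = (a - b*e12)/(a^2 + b^2).
a^2 + b^2 = 25 + 4 = 29
Scalar part = -5/29 = -5/29
Bivector coeff = 2/29 = 2/29
M^{-1} = -5/29 + 2/29*e12


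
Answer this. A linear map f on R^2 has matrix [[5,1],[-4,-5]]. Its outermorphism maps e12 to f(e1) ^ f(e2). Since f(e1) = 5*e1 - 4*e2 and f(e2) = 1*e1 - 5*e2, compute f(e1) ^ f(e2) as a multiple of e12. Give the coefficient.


The outermorphism of a linear map f sends e1^e2 to f(e1)^f(e2).
f(e1) = 5*e1 - 4*e2
f(e2) = 1*e1 - 5*e2
f(e1) ^ f(e2) = (5*e1 - 4*e2) ^ (1*e1 - 5*e2)
= 5*(-5)*e12 + (-4)*1*e21
= (-25 - (-4))*e12
= -21*e12
Coefficient = -21


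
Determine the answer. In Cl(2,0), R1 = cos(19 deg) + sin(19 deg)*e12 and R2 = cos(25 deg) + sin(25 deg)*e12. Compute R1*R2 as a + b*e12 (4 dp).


Same-plane rotors commute and their half-angles add:
R1*R2 = cos(a1 + a2) + sin(a1 + a2)*e12.
a1 + a2 = 19 + 25 = 44 deg
cos(44 deg) = 0.7193
sin(44 deg) = 0.6947
R1*R2 = 0.7193 + 0.6947*e12


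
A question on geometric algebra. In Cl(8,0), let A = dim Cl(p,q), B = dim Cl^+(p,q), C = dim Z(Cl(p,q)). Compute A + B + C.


n = 8 + 0 = 8
Total dim = 2^8 = 256
Even subalgebra dim = 2^7 = 128
n is even, so center dim = 1
Sum = 256 + 128 + 1 = 385


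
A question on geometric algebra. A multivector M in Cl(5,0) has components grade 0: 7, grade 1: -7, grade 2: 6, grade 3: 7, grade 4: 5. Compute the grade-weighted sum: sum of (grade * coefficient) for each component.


Grade-weighted sum = sum of grade_k * coefficient_k
0*7 = 0
1*(-7) = -7
2*6 = 12
3*7 = 21
4*5 = 20
Total = 0 + (-7) + 12 + 21 + 20 = 46


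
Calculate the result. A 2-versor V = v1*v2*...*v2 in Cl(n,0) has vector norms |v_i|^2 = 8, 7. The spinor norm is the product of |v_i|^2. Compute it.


Spinor norm N(V) = |v1|^2 * |v2|^2 * ... * |v2|^2
= 8 * 7
Running product: 8, 56
N(V) = 56


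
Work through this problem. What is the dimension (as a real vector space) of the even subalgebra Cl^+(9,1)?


Even subalgebra dimension = 2^(n-1)
n = 9 + 1 = 10
2^(10 - 1) = 2^9 = 512
Verification: sum of C(10,k) for even k = 1 + 45 + 210 + 210 + 45 + 1 = 512
Result = 512


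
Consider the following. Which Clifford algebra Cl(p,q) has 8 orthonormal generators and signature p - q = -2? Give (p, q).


We need p + q = 8 and p - q = -2.
Adding: 2p = 8 + (-2) = 6, so p = 3.
Then q = 8 - 3 = 5.
(p, q) = (3, 5)


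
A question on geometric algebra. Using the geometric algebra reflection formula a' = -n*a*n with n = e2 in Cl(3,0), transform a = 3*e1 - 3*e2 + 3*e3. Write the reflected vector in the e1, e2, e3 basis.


Reflection formula: a' = -n*a*n, with n = e2 (unit vector, n^2 = 1).
For reflection through hyperplane perp to e2:
The component along e2 flips sign, others stay.
a = (3, -3, 3)
a' = (3, 3, 3)
a' = 3*e1 + 3*e2 + 3*e3


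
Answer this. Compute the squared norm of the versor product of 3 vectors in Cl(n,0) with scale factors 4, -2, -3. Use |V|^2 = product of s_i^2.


Each vector v_i has |v_i|^2 = s_i^2
Squared scales: 4^2 = 16, (-2)^2 = 4, (-3)^2 = 9
|V|^2 = 16 * 4 * 9
= 576


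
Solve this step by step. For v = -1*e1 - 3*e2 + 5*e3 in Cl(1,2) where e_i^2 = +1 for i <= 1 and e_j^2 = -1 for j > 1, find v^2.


v^2 = sum of c_i^2 * e_i^2
Positive signature terms (e_i^2 = +1): (-1)^2 = 1
Negative signature terms (e_j^2 = -1): (-3)^2 + 5^2 = 34
v^2 = 1 - 34 = -33


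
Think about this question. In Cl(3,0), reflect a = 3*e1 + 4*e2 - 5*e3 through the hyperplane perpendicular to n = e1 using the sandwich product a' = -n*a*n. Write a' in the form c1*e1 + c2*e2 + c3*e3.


Reflection formula: a' = -n*a*n, with n = e1 (unit vector, n^2 = 1).
For reflection through hyperplane perp to e1:
The component along e1 flips sign, others stay.
a = (3, 4, -5)
a' = (-3, 4, -5)
a' = -3*e1 + 4*e2 - 5*e3


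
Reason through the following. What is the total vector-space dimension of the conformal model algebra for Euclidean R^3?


The conformal model of R^3 uses Cl(4,1): the 3 Euclidean generators plus two extra orthogonal generators e+ (e+^2 = +1) and e- (e-^2 = -1), from which the null vectors e0, einf are built.
Number of generators m = 3 + 2 = 5.
dim Cl(p,q) = 2^m = 2^5 = 32


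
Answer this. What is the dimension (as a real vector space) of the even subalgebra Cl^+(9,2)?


Even subalgebra dimension = 2^(n-1)
n = 9 + 2 = 11
2^(11 - 1) = 2^10 = 1024
Verification: sum of C(11,k) for even k = 1 + 55 + 330 + 462 + 165 + 11 = 1024
Result = 1024


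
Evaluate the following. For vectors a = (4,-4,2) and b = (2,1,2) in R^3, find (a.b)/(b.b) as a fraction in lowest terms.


Projection coefficient = (a . b) / (b . b)
a . b = 4*2 + (-4)*1 + 2*2
= 8 + (-4) + 4 = 8
b . b = 2^2 + 1^2 + 2^2
= 4 + 1 + 4 = 9
Coefficient = 8/9
In lowest terms: 8/9


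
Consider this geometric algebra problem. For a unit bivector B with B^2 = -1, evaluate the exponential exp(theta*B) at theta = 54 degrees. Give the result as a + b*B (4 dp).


For a unit bivector B with B^2 = -1, the exponential series gives
e^(theta*B) = cos(theta) + sin(theta)*B (the GA analogue of Euler's formula).
theta = 54 degrees = 0.942478 rad
cos(54 deg) = 0.5878
sin(54 deg) = 0.8090
exp(theta*B) = 0.5878 + 0.8090*B


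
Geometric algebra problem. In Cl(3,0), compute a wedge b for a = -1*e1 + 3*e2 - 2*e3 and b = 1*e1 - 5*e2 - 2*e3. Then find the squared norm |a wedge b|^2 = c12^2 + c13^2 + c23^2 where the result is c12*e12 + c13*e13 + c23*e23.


a wedge b = (a1*b2 - a2*b1)*e12 + (a1*b3 - a3*b1)*e13 + (a2*b3 - a3*b2)*e23
e12 coeff: (-1)*(-5) - 3*1 = 5 - 3 = 2
e13 coeff: (-1)*(-2) - (-2)*1 = 2 - (-2) = 4
e23 coeff: 3*(-2) - (-2)*(-5) = -6 - 10 = -16
|a wedge b|^2 = 2^2 + 4^2 + (-16)^2
= 4 + 16 + 256
= 276


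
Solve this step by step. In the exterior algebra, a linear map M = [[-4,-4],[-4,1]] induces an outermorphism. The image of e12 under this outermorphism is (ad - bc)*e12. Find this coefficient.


The outermorphism of a linear map f sends e1^e2 to f(e1)^f(e2).
f(e1) = -4*e1 - 4*e2
f(e2) = -4*e1 + 1*e2
f(e1) ^ f(e2) = (-4*e1 - 4*e2) ^ (-4*e1 + 1*e2)
= (-4)*1*e12 + (-4)*(-4)*e21
= (-4 - 16)*e12
= -20*e12
Coefficient = -20


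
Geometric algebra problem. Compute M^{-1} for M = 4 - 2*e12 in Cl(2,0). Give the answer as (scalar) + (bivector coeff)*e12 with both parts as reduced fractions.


M = 4 - 2*e12, where e12^2 = -1.
Since M commutes with its reverse ~M = a - b*e12, M * ~M = a^2 - b^2*e12^2 = a^2 + b^2.
So M^{-1} = ~M / (a^2 + b^2) = (a - b*e12)/(a^2 + b^2).
a^2 + b^2 = 16 + 4 = 20
Scalar part = 4/20 = 1/5
Bivector coeff = 2/20 = 1/10
M^{-1} = 1/5 + 1/10*e12


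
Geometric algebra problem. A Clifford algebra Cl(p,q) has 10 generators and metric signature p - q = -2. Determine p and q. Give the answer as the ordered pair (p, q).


We need p + q = 10 and p - q = -2.
Adding: 2p = 10 + (-2) = 8, so p = 4.
Then q = 10 - 4 = 6.
(p, q) = (4, 6)


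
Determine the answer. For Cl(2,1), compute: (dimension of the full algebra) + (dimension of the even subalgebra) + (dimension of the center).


n = 2 + 1 = 3
Total dim = 2^3 = 8
Even subalgebra dim = 2^2 = 4
n is odd, so center dim = 2
Sum = 8 + 4 + 2 = 14


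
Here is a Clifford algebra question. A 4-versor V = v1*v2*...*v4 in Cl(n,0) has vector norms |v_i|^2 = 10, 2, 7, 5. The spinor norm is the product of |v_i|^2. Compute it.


Spinor norm N(V) = |v1|^2 * |v2|^2 * ... * |v4|^2
= 10 * 2 * 7 * 5
Running product: 10, 20, 140, 700
N(V) = 700


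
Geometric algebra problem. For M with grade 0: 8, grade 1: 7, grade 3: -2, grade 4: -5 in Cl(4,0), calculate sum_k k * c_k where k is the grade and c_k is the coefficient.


Grade-weighted sum = sum of grade_k * coefficient_k
0*8 = 0
1*7 = 7
3*(-2) = -6
4*(-5) = -20
Total = 0 + 7 + (-6) + (-20) = -19


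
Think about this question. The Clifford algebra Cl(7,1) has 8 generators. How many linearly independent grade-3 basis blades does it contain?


Number of grade-k basis blades in Cl(p,q) with n = p + q is C(n, k).
n = 7 + 1 = 8
C(8, 3) = 8! / (3! * 5!)
= 40320 / (6 * 120)
= 56


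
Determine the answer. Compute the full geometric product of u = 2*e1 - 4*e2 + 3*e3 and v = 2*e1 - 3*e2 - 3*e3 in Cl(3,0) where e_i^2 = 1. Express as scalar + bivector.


In Cl(3,0): e_i^2 = 1, e_ie_j = -e_je_i for i != j.
Scalar part = u . v = 2*2 + (-4)*(-3) + 3*(-3)
= 4 + 12 + (-9) = 7
e12 coeff = 2*(-3) - (-4)*2 = -6 - (-8) = 2
e13 coeff = 2*(-3) - 3*2 = -6 - 6 = -12
e23 coeff = (-4)*(-3) - 3*(-3) = 12 - (-9) = 21
uv = 7 + 2*e12 - 12*e13 + 21*e23


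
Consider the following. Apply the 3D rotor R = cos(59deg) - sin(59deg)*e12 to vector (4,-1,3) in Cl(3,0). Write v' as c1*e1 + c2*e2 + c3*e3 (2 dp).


Rotor R = cos(59deg) - sin(59deg)*e12
Rotation angle theta = 2 * 59 = 118 degrees in the e12 plane (e1 -> e2).
The component perpendicular to the plane (e3) is invariant: v'_3 = v3 = 3.00
cos(118deg) = -0.4695, sin(118deg) = 0.8829
v'_1 = v1*cos(theta) - v2*sin(theta) = 4*(-0.4695) - (-1)*0.8829 = -0.99
v'_2 = v1*sin(theta) + v2*cos(theta) = 4*0.8829 + (-1)*(-0.4695) = 4.00
v' = -0.99*e1 + 4.00*e2 + 3.00*e3


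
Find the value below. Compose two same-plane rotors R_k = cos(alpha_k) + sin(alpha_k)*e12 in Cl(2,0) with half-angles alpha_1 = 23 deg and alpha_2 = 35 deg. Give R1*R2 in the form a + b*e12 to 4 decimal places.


Same-plane rotors commute and their half-angles add:
R1*R2 = cos(a1 + a2) + sin(a1 + a2)*e12.
a1 + a2 = 23 + 35 = 58 deg
cos(58 deg) = 0.5299
sin(58 deg) = 0.8480
R1*R2 = 0.5299 + 0.8480*e12
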